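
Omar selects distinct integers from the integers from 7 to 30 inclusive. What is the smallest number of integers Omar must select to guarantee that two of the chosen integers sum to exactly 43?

16

Two chosen integers sum to 43 exactly when both halves of some pair {x, 43−x} with 13 ≤ x ≤ 43−x ≤ 30 are chosen — 9 such pairs.
The remaining 6 elements (those with no distinct partner in range) can never complete a 43-sum, so the worst case takes all of them and one from each pair: 6 + 9 = 15.
By pigeonhole, the 16th integer has to be the second member of some pair, so 15 + 1 = 16.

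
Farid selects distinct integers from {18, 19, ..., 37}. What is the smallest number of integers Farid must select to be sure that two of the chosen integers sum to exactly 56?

12

Group the elements by complementary pair {x, 56−x}: {19,37}, {20,36}, {21,35}, …, giving 9 two-element pairs, the single value 28 (it cannot pair with itself since the integers are distinct), and 1 integer whose partner 56−x falls outside [18,37].
By the pigeonhole principle, treating each of those 11 groups as a pigeonhole, one can pick one integer per group — 11 integers — with no two summing to 56.
The 12th integer lands in an occupied pair, forcing a sum of 56.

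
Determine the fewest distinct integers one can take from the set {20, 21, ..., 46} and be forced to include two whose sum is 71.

17

Two chosen integers sum to 71 exactly when both halves of some pair {x, 71−x} with 25 ≤ x ≤ 71−x ≤ 46 are chosen — 11 such pairs.
The remaining 5 elements (those with no distinct partner in range) can never complete a 71-sum, so the worst case takes all of them and one from each pair: 5 + 11 = 16.
Pigeonhole: the 17th integer has to be the second member of some pair, so 16 + 1 = 17.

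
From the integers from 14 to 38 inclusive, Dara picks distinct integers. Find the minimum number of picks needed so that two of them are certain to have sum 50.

Two chosen integers sum to 50 exactly when both halves of some pair {x, 50−x} with 14 ≤ x ≤ 50−x ≤ 36 are chosen — 11 such pairs.
The remaining 3 elements (those with no distinct partner in range) can never complete a 50-sum, so the worst case takes all of them and one from each pair: 3 + 11 = 14.
By the pigeonhole principle, the 15th integer has to be the second member of some pair, so 14 + 1 = 15.

15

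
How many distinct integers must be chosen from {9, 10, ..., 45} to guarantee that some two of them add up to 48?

Group the elements by complementary pair {x, 48−x}: {9,39}, {10,38}, {11,37}, …, giving 15 two-element pairs, the single value 24 (it cannot pair with itself since the integers are distinct), and 6 integers whose partner 48−x falls outside [9,45].
By pigeonhole, treating each of those 22 groups as a pigeonhole, one can pick one integer per group — 22 integers — with no two summing to 48.
The 23rd integer lands in an occupied pair, forcing a sum of 48.

23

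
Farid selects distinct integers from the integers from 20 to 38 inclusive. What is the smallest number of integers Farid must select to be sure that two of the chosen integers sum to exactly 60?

Two chosen integers sum to 60 exactly when both halves of some pair {x, 60−x} with 22 ≤ x ≤ 60−x ≤ 38 are chosen — 8 such pairs.
The remaining 3 elements (those with no distinct partner in range) can never complete a 60-sum, so the worst case takes all of them and one from each pair: 3 + 8 = 11.
By pigeonhole, the 12th integer has to be the second member of some pair, so 11 + 1 = 12.

12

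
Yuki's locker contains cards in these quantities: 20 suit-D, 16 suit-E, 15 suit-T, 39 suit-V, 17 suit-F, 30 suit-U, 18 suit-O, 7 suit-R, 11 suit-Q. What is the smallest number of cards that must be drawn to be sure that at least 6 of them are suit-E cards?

In the worst case for collecting suit-E cards, every non-suit-E card comes out first.
There are 20 + 15 + 39 + 17 + 30 + 18 + 7 + 11 = 157 non-suit-E cards altogether.
After those, each further card must be suit-E, so 157 + 6 = 163 draws guarantee 6 suit-E cards.

163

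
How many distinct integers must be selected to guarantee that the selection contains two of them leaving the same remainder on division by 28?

By the pigeonhole principle, the 28 residue classes mod 28 are the pigeonholes.
With 28 integers one could put 1 in each residue class and have no class reach 2.
The 29th integer pushes some class to 2, so 28·1 + 1 = 29.

29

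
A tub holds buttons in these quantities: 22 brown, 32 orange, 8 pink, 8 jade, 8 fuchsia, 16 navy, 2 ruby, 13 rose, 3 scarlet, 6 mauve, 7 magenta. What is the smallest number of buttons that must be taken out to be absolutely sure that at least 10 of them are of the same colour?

79

By pigeonhole, the 11 colours are the holes; the buttons drawn are the pigeons.
To avoid 10 of any one colour, the worst case takes at most 9 of each colour, or every button of a colour that has fewer than 9.
That gives 9 + 9 + 8 + 8 + 8 + 9 + 2 + 9 + 3 + 6 + 7 = 78 buttons with no colour reaching 10.
The next button forces some colour to 10, so 78 + 1 = 79.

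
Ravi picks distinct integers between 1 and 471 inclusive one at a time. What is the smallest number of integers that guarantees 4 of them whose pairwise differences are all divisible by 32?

97

Integers whose pairwise differences are multiples of 32 are exactly those sharing a remainder mod 32. Pigeonhole: the 32 residue classes mod 32 are the pigeonholes.
With 96 integers one could put 3 in each residue class and have no class reach 4.
The 97th integer pushes some class to 4, so 32·3 + 1 = 97.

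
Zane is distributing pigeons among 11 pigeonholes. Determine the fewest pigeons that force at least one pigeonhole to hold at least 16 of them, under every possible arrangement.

166

With 165 pigeons one could put exactly 15 in each of the 11 pigeonholes, and no pigeonhole would reach 16.
One more pigeon must land in a pigeonhole that already has 15, giving it 16.
So 11 × 15 + 1 = 166 pigeons are required.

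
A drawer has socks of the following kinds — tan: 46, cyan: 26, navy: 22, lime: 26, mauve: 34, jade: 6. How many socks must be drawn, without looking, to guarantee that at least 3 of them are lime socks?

In the worst case for collecting lime socks, every non-lime sock comes out first.
There are 46 + 26 + 22 + 34 + 6 = 134 non-lime socks altogether.
After those, each further sock must be lime, so 134 + 3 = 137 draws guarantee 3 lime socks.

137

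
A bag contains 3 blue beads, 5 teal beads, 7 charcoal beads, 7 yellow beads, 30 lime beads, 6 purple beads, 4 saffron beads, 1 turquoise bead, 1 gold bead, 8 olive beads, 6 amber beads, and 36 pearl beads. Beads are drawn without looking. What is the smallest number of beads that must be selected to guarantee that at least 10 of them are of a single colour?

An adversary could hand out at most 9 beads per colour (10 colours run out sooner): 3 + 5 + 7 + 7 + 9 + 6 + 4 + 1 + 1 + 8 + 6 + 9 = 66 beads and still no colour has 10.
One more bead lands in a colour already at 9, so 67 draws are enough and 66 are not.

67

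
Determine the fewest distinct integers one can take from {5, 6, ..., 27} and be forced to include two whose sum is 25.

A set avoiding the sum 25 can contain at most one of each pair {x, 25−x}, plus the 7 elements whose complement lies outside the range.
The integers 13, …, 27 (15 of them) are such a set: any two sum to at least 13+14 = 27 > 25.
Any 16th integer completes one of the 8 pairs, so 16 choices force a sum of 25.

16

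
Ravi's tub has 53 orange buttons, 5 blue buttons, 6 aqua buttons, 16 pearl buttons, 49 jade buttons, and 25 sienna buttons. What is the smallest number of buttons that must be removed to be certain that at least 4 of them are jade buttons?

In the worst case for collecting jade buttons, every non-jade button comes out first.
There are 53 + 5 + 6 + 16 + 25 = 105 non-jade buttons altogether.
After those, each further button must be jade, so 105 + 4 = 109 draws guarantee 4 jade buttons.

109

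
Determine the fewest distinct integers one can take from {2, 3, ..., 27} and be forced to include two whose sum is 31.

Two chosen integers sum to 31 exactly when both halves of some pair {x, 31−x} with 4 ≤ x ≤ 31−x ≤ 27 are chosen — 12 such pairs.
The remaining 2 elements (those with no distinct partner in range) can never complete a 31-sum, so the worst case takes all of them and one from each pair: 2 + 12 = 14.
The 15th integer has to be the second member of some pair, so 14 + 1 = 15.

15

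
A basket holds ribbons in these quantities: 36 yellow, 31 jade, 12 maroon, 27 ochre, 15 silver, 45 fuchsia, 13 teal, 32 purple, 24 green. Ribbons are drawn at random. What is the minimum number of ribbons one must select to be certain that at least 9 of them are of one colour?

73

An adversary could hand out at most 8 ribbons per colour: 8 + 8 + 8 + 8 + 8 + 8 + 8 + 8 + 8 = 72 ribbons and still no colour has 9.
One more ribbon lands in a colour already at 8, so 73 draws are enough and 72 are not.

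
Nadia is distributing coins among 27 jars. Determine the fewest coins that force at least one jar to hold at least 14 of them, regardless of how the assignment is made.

With 351 coins one could put exactly 13 in each of the 27 jars, and no jar would reach 14.
By pigeonhole, one more coin must land in a jar that already has 13, giving it 14.
So 27 × 13 + 1 = 352 coins are required.

352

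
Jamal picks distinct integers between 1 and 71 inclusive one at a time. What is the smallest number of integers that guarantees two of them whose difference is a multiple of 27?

Integers whose pairwise differences are multiples of 27 are exactly those sharing a remainder mod 27. The 27 residue classes mod 27 are the pigeonholes.
With 27 integers one could put 1 in each residue class and have no class reach 2.
The 28th integer pushes some class to 2, so 27·1 + 1 = 28.

28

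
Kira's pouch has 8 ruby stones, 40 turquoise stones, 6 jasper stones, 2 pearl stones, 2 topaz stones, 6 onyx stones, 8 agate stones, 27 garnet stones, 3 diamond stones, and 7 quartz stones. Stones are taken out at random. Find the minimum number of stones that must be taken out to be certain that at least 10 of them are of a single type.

By pigeonhole, put each drawn stone into a box by type. The largest draw with every box below 10 takes min(count, 9) from each type; types with fewer than 9 contribute all they have.
Σ min(cᵢ, 9) = 8 + 9 + 6 + 2 + 2 + 6 + 8 + 9 + 3 + 7 = 60.
Draw number 60 + 1 = 61 must push one box to 10.

61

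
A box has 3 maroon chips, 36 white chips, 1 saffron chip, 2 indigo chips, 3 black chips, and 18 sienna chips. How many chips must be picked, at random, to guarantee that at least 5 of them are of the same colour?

An adversary could hand out at most 4 chips per colour (4 colours run out sooner): 3 + 4 + 1 + 2 + 3 + 4 = 17 chips and still no colour has 5.
By the pigeonhole principle, one more chip lands in a colour already at 4, so 18 draws are enough and 17 are not.

18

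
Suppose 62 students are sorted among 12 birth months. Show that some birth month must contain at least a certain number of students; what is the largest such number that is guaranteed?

6

By pigeonhole, the 12 birth months are the holes and the 62 students are the pigeons.
If every birth month held at most 5 students, the total would be at most 12 × 5 = 60, which is less than 62.
So some birth month holds at least ⌈62/12⌉ = 6 students.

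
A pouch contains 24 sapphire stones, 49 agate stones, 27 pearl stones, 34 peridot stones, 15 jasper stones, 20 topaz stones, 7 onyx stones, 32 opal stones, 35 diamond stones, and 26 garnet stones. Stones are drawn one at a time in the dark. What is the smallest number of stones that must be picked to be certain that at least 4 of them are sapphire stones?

249

In the worst case for collecting sapphire stones, every non-sapphire stone comes out first.
There are 49 + 27 + 34 + 15 + 20 + 7 + 32 + 35 + 26 = 245 non-sapphire stones altogether.
After those, each further stone must be sapphire, so 245 + 4 = 249 draws guarantee 4 sapphire stones.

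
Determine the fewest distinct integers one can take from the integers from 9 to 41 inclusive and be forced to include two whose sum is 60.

Group the elements by complementary pair {x, 60−x}: {19,41}, {20,40}, {21,39}, …, giving 11 two-element pairs, the single value 30 (it cannot pair with itself since the integers are distinct), and 10 integers whose partner 60−x falls outside [9,41].
Pigeonhole: treating each of those 22 groups as a pigeonhole, one can pick one integer per group — 22 integers — with no two summing to 60.
The 23rd integer lands in an occupied pair, forcing a sum of 60.

23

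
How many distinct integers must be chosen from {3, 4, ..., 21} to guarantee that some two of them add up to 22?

12

Two chosen integers sum to 22 exactly when both halves of some pair {x, 22−x} with 3 ≤ x ≤ 22−x ≤ 19 are chosen — 8 such pairs.
The remaining 3 elements (those with no distinct partner in range) can never complete a 22-sum, so the worst case takes all of them and one from each pair: 3 + 8 = 11.
By the pigeonhole principle, the 12th integer has to be the second member of some pair, so 11 + 1 = 12.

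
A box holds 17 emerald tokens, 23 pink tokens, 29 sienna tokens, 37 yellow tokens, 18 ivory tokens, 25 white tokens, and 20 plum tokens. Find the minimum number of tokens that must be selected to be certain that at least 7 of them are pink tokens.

In the worst case for collecting pink tokens, every non-pink token comes out first.
There are 17 + 29 + 37 + 18 + 25 + 20 = 146 non-pink tokens altogether.
After those, each further token must be pink, so 146 + 7 = 153 draws guarantee 7 pink tokens.

153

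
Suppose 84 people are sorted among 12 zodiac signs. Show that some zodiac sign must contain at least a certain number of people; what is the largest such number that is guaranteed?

7

The 12 zodiac signs are the holes and the 84 people are the pigeons.
If every zodiac sign held at most 6 people, the total would be at most 12 × 6 = 72, which is less than 84.
So some zodiac sign holds at least ⌈84/12⌉ = 7 people.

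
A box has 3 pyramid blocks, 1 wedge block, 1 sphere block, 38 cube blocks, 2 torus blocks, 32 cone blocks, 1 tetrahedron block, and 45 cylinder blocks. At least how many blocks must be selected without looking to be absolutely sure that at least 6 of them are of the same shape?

24

An adversary could hand out at most 5 blocks per shape (5 shapes run out sooner): 3 + 1 + 1 + 5 + 2 + 5 + 1 + 5 = 23 blocks and still no shape has 6.
One more block lands in a shape already at 5, so 24 draws are enough and 23 are not.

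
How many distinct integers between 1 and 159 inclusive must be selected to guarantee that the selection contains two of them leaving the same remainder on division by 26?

By the pigeonhole principle, the 26 residue classes mod 26 are the pigeonholes.
With 26 integers one could put 1 in each residue class and have no class reach 2.
The 27th integer pushes some class to 2, so 26·1 + 1 = 27.

27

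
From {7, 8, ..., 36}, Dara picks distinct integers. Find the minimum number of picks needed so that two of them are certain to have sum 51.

Two chosen integers sum to 51 exactly when both halves of some pair {x, 51−x} with 15 ≤ x ≤ 51−x ≤ 36 are chosen — 11 such pairs.
The remaining 8 elements (those with no distinct partner in range) can never complete a 51-sum, so the worst case takes all of them and one from each pair: 8 + 11 = 19.
Pigeonhole: the 20th integer has to be the second member of some pair, so 19 + 1 = 20.

20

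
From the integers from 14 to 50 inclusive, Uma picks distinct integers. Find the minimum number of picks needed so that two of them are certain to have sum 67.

21

A set avoiding the sum 67 can contain at most one of each pair {x, 67−x}, plus the 3 elements whose complement lies outside the range.
The integers 14, …, 33 (20 of them) are such a set: any two sum to at least 14+15 = 29 and at most 32+33 = 65 < 67.
Any 21st integer completes one of the 17 pairs, so 21 choices force a sum of 67.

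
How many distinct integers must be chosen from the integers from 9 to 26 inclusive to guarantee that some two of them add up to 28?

Group the elements by complementary pair {x, 28−x}: {9,19}, {10,18}, {11,17}, …, giving 5 two-element pairs; the single value 14 (it cannot pair with itself since the integers are distinct); and 7 integers whose partner 28−x falls outside [9,26].
Treating each of those 13 groups as a pigeonhole, one can pick one integer per group — 13 integers — with no two summing to 28.
The 14th integer lands in an occupied pair, forcing a sum of 28.

14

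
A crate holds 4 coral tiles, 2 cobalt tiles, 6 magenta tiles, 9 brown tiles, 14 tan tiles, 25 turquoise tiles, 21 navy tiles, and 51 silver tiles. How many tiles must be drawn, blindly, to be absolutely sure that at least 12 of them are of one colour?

66

An adversary could hand out at most 11 tiles per colour (4 colours run out sooner): 4 + 2 + 6 + 9 + 11 + 11 + 11 + 11 = 65 tiles and still no colour has 12.
By pigeonhole, one more tile lands in a colour already at 11, so 66 draws are enough and 65 are not.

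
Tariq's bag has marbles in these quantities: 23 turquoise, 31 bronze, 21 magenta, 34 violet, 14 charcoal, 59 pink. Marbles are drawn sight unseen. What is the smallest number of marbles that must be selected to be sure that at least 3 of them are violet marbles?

In the worst case for collecting violet marbles, every non-violet marble comes out first.
There are 23 + 31 + 21 + 14 + 59 = 148 non-violet marbles altogether.
After those, each further marble must be violet, so 148 + 3 = 151 draws guarantee 3 violet marbles.

151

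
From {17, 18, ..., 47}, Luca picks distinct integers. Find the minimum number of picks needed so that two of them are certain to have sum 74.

22

Group the elements by complementary pair {x, 74−x}: {27,47}, {28,46}, {29,45}, …, giving 10 two-element pairs, the single value 37 (it cannot pair with itself since the integers are distinct), and 10 integers whose partner 74−x falls outside [17,47].
Pigeonhole: treating each of those 21 groups as a pigeonhole, one can pick one integer per group — 21 integers — with no two summing to 74.
The 22nd integer lands in an occupied pair, forcing a sum of 74.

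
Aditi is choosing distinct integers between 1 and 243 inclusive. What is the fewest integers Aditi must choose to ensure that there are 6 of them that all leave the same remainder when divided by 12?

61

Pigeonhole: the 12 residue classes mod 12 are the pigeonholes.
With 60 integers one could put 5 in each residue class and have no class reach 6.
The 61st integer pushes some class to 6, so 12·5 + 1 = 61.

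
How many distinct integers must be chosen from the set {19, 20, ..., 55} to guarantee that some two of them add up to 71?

Group the elements by complementary pair {x, 71−x}: {19,52}, {20,51}, {21,50}, …, giving 17 two-element pairs and 3 integers whose partner 71−x falls outside [19,55].
By pigeonhole, treating each of those 20 groups as a pigeonhole, one can pick one integer per group — 20 integers — with no two summing to 71.
The 21st integer lands in an occupied pair, forcing a sum of 71.

21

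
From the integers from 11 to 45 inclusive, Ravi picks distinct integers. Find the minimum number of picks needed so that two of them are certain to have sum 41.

26

Group the elements by complementary pair {x, 41−x}: {11,30}, {12,29}, {13,28}, …, giving 10 two-element pairs and 15 integers whose partner 41−x falls outside [11,45].
By the pigeonhole principle, treating each of those 25 groups as a pigeonhole, one can pick one integer per group — 25 integers — with no two summing to 41.
The 26th integer lands in an occupied pair, forcing a sum of 41.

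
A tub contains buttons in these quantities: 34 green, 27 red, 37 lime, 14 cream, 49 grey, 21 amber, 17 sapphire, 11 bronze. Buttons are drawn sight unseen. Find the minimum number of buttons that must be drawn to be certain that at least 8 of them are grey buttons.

In the worst case for collecting grey buttons, every non-grey button comes out first.
There are 34 + 27 + 37 + 14 + 21 + 17 + 11 = 161 non-grey buttons altogether.
After those, each further button must be grey, so 161 + 8 = 169 draws guarantee 8 grey buttons.

169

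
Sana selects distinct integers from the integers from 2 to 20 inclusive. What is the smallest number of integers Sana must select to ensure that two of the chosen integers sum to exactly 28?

14

A set avoiding the sum 28 can contain at most one of each pair {x, 28−x}, plus the 7 elements whose complement lies outside the range or equal to its own complement.
The integers 2, …, 14 (13 of them) are such a set: any two sum to at least 2+3 = 5 and at most 13+14 = 27 < 28.
Any 14th integer completes one of the 6 pairs, so 14 choices force a sum of 28.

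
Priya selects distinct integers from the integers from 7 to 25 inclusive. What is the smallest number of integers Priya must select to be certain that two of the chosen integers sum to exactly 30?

12

Two chosen integers sum to 30 exactly when both halves of some pair {x, 30−x} with 7 ≤ x ≤ 30−x ≤ 23 are chosen — 8 such pairs.
The remaining 3 elements (those with no distinct partner in range) can never complete a 30-sum, so the worst case takes all of them and one from each pair: 3 + 8 = 11.
Pigeonhole: the 12th integer has to be the second member of some pair, so 11 + 1 = 12.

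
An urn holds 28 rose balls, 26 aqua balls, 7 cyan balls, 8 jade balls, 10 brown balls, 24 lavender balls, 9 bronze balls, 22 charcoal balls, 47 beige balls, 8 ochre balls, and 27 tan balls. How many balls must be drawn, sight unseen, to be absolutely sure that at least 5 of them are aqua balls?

In the worst case for collecting aqua balls, every non-aqua ball comes out first.
There are 28 + 7 + 8 + 10 + 24 + 9 + 22 + 47 + 8 + 27 = 190 non-aqua balls altogether.
After those, each further ball must be aqua, so 190 + 5 = 195 draws guarantee 5 aqua balls.

195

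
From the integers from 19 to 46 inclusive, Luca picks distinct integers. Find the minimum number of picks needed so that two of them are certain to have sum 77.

Two chosen integers sum to 77 exactly when both halves of some pair {x, 77−x} with 31 ≤ x ≤ 77−x ≤ 46 are chosen — 8 such pairs.
The remaining 12 elements (those with no distinct partner in range) can never complete a 77-sum, so the worst case takes all of them and one from each pair: 12 + 8 = 20.
By the pigeonhole principle, the 21st integer has to be the second member of some pair, so 20 + 1 = 21.

21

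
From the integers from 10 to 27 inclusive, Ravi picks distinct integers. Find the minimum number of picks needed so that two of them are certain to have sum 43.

Group the elements by complementary pair {x, 43−x}: {16,27}, {17,26}, {18,25}, …, giving 6 two-element pairs and 6 integers whose partner 43−x falls outside [10,27].
Treating each of those 12 groups as a pigeonhole, one can pick one integer per group — 12 integers — with no two summing to 43.
The 13th integer lands in an occupied pair, forcing a sum of 43.

13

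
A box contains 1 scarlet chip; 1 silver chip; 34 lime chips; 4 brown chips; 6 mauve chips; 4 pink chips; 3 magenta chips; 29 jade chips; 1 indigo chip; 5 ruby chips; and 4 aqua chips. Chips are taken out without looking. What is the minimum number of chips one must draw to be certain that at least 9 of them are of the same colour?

46

By pigeonhole, the 11 colours are the holes; the chips drawn are the pigeons.
To avoid 9 of any one colour, the worst case takes at most 8 of each colour, or every chip of a colour that has fewer than 8.
That gives 1 + 1 + 8 + 4 + 6 + 4 + 3 + 8 + 1 + 5 + 4 = 45 chips with no colour reaching 9.
The next chip forces some colour to 9, so 45 + 1 = 46.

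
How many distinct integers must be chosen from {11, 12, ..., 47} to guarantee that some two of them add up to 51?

A set avoiding the sum 51 can contain at most one of each pair {x, 51−x}, plus the 7 elements whose complement lies outside the range.
The integers 26, …, 47 (22 of them) are such a set: any two sum to at least 26+27 = 53 > 51.
By the pigeonhole principle, any 23rd integer completes one of the 15 pairs, so 23 choices force a sum of 51.

23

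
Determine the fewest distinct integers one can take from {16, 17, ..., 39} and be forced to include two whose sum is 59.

15

Two chosen integers sum to 59 exactly when both halves of some pair {x, 59−x} with 20 ≤ x ≤ 59−x ≤ 39 are chosen — 10 such pairs.
The remaining 4 elements (those with no distinct partner in range) can never complete a 59-sum, so the worst case takes all of them and one from each pair: 4 + 10 = 14.
By pigeonhole, the 15th integer has to be the second member of some pair, so 14 + 1 = 15.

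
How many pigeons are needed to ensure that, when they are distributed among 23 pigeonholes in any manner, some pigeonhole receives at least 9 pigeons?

With 184 pigeons one could put exactly 8 in each of the 23 pigeonholes, and no pigeonhole would reach 9.
By the pigeonhole principle, one more pigeon must land in a pigeonhole that already has 8, giving it 9.
So 23 × 8 + 1 = 185 pigeons are required.

185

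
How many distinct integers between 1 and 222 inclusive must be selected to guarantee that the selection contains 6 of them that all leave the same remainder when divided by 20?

The 20 residue classes mod 20 are the pigeonholes.
With 100 integers one could put 5 in each residue class and have no class reach 6.
The 101st integer pushes some class to 6, so 20·5 + 1 = 101.

101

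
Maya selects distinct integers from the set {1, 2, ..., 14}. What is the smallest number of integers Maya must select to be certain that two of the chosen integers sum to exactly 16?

Group the elements by complementary pair {x, 16−x}: {2,14}, {3,13}, {4,12}, …, giving 6 two-element pairs, the single value 8 (it cannot pair with itself since the integers are distinct), and 1 integer whose partner 16−x falls outside [1,14].
By pigeonhole, treating each of those 8 groups as a pigeonhole, one can pick one integer per group — 8 integers — with no two summing to 16.
The 9th integer lands in an occupied pair, forcing a sum of 16.

9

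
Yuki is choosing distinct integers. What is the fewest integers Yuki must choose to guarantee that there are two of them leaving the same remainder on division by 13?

By pigeonhole, the 13 residue classes mod 13 are the pigeonholes.
With 13 integers one could put 1 in each residue class and have no class reach 2.
The 14th integer pushes some class to 2, so 13·1 + 1 = 14.

14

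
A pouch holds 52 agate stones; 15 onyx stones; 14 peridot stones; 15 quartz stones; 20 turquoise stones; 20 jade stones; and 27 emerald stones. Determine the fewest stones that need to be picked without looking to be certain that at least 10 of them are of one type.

An adversary could hand out at most 9 stones per type: 9 + 9 + 9 + 9 + 9 + 9 + 9 = 63 stones and still no type has 10.
By the pigeonhole principle, one more stone lands in a type already at 9, so 64 draws are enough and 63 are not.

64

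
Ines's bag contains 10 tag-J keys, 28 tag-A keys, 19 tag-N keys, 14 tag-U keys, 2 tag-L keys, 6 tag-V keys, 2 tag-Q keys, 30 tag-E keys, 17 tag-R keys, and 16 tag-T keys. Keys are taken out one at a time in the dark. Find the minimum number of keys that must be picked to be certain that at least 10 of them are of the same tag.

By pigeonhole, the 10 tags are the holes; the keys drawn are the pigeons.
To avoid 10 of any one tag, the worst case takes at most 9 of each tag, or every key of a tag that has fewer than 9.
That gives 9 + 9 + 9 + 9 + 2 + 6 + 2 + 9 + 9 + 9 = 73 keys with no tag reaching 10.
The next key forces some tag to 10, so 73 + 1 = 74.

74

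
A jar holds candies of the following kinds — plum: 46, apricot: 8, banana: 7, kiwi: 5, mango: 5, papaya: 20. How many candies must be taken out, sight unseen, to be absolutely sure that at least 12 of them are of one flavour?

The 6 flavours are the holes; the candies drawn are the pigeons.
To avoid 12 of any one flavour, the worst case takes at most 11 of each flavour, or every candy of a flavour that has fewer than 11.
That gives 11 + 8 + 7 + 5 + 5 + 11 = 47 candies with no flavour reaching 12.
The next candy forces some flavour to 12, so 47 + 1 = 48.

48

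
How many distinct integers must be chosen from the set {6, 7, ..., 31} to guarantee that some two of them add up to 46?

Group the elements by complementary pair {x, 46−x}: {15,31}, {16,30}, {17,29}, …, giving 8 two-element pairs; the single value 23 (it cannot pair with itself since the integers are distinct); and 9 integers whose partner 46−x falls outside [6,31].
Treating each of those 18 groups as a pigeonhole, one can pick one integer per group — 18 integers — with no two summing to 46.
The 19th integer lands in an occupied pair, forcing a sum of 46.

19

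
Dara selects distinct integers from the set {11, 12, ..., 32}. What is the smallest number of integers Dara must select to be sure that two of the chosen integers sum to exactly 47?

14

A set avoiding the sum 47 can contain at most one of each pair {x, 47−x}, plus the 4 elements whose complement lies outside the range.
The integers 11, …, 23 (13 of them) are such a set: any two sum to at least 11+12 = 23 and at most 22+23 = 45 < 47.
Pigeonhole: any 14th integer completes one of the 9 pairs, so 14 choices force a sum of 47.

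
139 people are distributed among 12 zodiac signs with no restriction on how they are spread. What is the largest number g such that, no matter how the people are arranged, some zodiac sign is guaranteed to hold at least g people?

The 12 zodiac signs are the holes and the 139 people are the pigeons.
If every zodiac sign held at most 11 people, the total would be at most 12 × 11 = 132, which is less than 139.
So some zodiac sign holds at least ⌈139/12⌉ = 12 people.

12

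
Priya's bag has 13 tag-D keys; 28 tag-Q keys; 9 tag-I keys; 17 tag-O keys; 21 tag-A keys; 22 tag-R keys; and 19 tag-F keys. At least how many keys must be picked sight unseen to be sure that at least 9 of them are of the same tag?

57

Put each drawn key into a box by tag. The largest draw with every box below 9 takes min(count, 8) from each tag.
Σ min(cᵢ, 8) = 8 + 8 + 8 + 8 + 8 + 8 + 8 = 56.
Draw number 56 + 1 = 57 must push one box to 9.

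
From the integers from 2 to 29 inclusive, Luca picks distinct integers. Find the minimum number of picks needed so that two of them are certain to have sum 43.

21

A set avoiding the sum 43 can contain at most one of each pair {x, 43−x}, plus the 12 elements whose complement lies outside the range.
The integers 2, …, 21 (20 of them) are such a set: any two sum to at least 2+3 = 5 and at most 20+21 = 41 < 43.
By pigeonhole, any 21st integer completes one of the 8 pairs, so 21 choices force a sum of 43.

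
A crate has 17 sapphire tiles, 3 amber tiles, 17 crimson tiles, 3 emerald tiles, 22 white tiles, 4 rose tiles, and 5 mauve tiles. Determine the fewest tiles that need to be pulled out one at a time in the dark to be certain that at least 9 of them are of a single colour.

By the pigeonhole principle, put each drawn tile into a box by colour. The largest draw with every box below 9 takes min(count, 8) from each colour; colours with fewer than 8 contribute all they have.
Σ min(cᵢ, 8) = 8 + 3 + 8 + 3 + 8 + 4 + 5 = 39.
Draw number 39 + 1 = 40 must push one box to 9.

40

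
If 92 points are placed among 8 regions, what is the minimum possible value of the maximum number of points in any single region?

12

The 8 regions are the holes and the 92 points are the pigeons.
If every region held at most 11 points, the total would be at most 8 × 11 = 88, which is less than 92.
So some region holds at least ⌈92/8⌉ = 12 points.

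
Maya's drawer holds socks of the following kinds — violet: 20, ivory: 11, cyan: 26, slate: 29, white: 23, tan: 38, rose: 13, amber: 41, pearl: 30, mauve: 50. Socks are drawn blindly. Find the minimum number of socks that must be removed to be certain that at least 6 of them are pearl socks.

In the worst case for collecting pearl socks, every non-pearl sock comes out first.
There are 20 + 11 + 26 + 29 + 23 + 38 + 13 + 41 + 50 = 251 non-pearl socks altogether.
After those, each further sock must be pearl, so 251 + 6 = 257 draws guarantee 6 pearl socks.

257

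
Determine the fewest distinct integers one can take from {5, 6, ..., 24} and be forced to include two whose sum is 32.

13

Group the elements by complementary pair {x, 32−x}: {8,24}, {9,23}, {10,22}, …, giving 8 two-element pairs, the single value 16 (it cannot pair with itself since the integers are distinct), and 3 integers whose partner 32−x falls outside [5,24].
By the pigeonhole principle, treating each of those 12 groups as a pigeonhole, one can pick one integer per group — 12 integers — with no two summing to 32.
The 13th integer lands in an occupied pair, forcing a sum of 32.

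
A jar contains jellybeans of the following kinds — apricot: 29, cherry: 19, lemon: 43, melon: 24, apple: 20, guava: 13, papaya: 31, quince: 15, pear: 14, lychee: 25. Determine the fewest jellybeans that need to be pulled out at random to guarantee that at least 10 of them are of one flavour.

By pigeonhole, put each drawn jellybean into a box by flavour. The largest draw with every box below 10 takes min(count, 9) from each flavour.
Σ min(cᵢ, 9) = 9 + 9 + 9 + 9 + 9 + 9 + 9 + 9 + 9 + 9 = 90.
Draw number 90 + 1 = 91 must push one box to 10.

91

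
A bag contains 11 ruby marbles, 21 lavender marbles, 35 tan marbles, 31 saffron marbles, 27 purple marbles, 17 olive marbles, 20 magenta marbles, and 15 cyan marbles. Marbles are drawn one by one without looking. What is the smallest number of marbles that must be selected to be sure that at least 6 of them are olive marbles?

166

In the worst case for collecting olive marbles, every non-olive marble comes out first.
There are 11 + 21 + 35 + 31 + 27 + 20 + 15 = 160 non-olive marbles altogether.
After those, each further marble must be olive, so 160 + 6 = 166 draws guarantee 6 olive marbles.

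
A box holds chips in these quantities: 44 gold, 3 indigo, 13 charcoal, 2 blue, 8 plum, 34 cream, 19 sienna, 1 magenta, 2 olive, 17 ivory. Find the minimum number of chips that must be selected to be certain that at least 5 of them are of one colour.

The 10 colours are the holes; the chips drawn are the pigeons.
To avoid 5 of any one colour, the worst case takes at most 4 of each colour, or every chip of a colour that has fewer than 4.
That gives 4 + 3 + 4 + 2 + 4 + 4 + 4 + 1 + 2 + 4 = 32 chips with no colour reaching 5.
The next chip forces some colour to 5, so 32 + 1 = 33.

33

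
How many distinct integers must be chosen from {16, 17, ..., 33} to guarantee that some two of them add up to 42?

Group the elements by complementary pair {x, 42−x}: {16,26}, {17,25}, {18,24}, …, giving 5 two-element pairs, the single value 21 (it cannot pair with itself since the integers are distinct), and 7 integers whose partner 42−x falls outside [16,33].
Treating each of those 13 groups as a pigeonhole, one can pick one integer per group — 13 integers — with no two summing to 42.
The 14th integer lands in an occupied pair, forcing a sum of 42.

14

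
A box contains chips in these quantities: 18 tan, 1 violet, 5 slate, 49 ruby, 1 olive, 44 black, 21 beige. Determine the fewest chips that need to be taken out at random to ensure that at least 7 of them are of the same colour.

Pigeonhole: the 7 colours are the holes; the chips drawn are the pigeons.
To avoid 7 of any one colour, the worst case takes at most 6 of each colour, or every chip of a colour that has fewer than 6.
That gives 6 + 1 + 5 + 6 + 1 + 6 + 6 = 31 chips with no colour reaching 7.
The next chip forces some colour to 7, so 31 + 1 = 32.

32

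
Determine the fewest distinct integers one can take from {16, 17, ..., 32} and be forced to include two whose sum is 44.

Two chosen integers sum to 44 exactly when both halves of some pair {x, 44−x} with 16 ≤ x ≤ 44−x ≤ 28 are chosen — 6 such pairs.
The remaining 5 elements (those with no distinct partner in range) can never complete a 44-sum, so the worst case takes all of them and one from each pair: 5 + 6 = 11.
The 12th integer has to be the second member of some pair, so 11 + 1 = 12.

12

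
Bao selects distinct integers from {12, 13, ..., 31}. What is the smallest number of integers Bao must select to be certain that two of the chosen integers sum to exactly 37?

14

Two chosen integers sum to 37 exactly when both halves of some pair {x, 37−x} with 12 ≤ x ≤ 37−x ≤ 25 are chosen — 7 such pairs.
The remaining 6 elements (those with no distinct partner in range) can never complete a 37-sum, so the worst case takes all of them and one from each pair: 6 + 7 = 13.
Pigeonhole: the 14th integer has to be the second member of some pair, so 13 + 1 = 14.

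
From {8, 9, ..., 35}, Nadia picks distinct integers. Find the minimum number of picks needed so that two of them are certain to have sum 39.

17

A set avoiding the sum 39 can contain at most one of each pair {x, 39−x}, plus the 4 elements whose complement lies outside the range.
The integers 20, …, 35 (16 of them) are such a set: any two sum to at least 20+21 = 41 > 39.
Any 17th integer completes one of the 12 pairs, so 17 choices force a sum of 39.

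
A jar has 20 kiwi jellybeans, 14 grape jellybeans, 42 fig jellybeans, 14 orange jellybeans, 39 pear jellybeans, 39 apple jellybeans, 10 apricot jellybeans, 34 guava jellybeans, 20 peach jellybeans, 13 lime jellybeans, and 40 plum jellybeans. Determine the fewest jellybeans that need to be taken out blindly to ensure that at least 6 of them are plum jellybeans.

251

In the worst case for collecting plum jellybeans, every non-plum jellybean comes out first.
There are 20 + 14 + 42 + 14 + 39 + 39 + 10 + 34 + 20 + 13 = 245 non-plum jellybeans altogether.
After those, each further jellybean must be plum, so 245 + 6 = 251 draws guarantee 6 plum jellybeans.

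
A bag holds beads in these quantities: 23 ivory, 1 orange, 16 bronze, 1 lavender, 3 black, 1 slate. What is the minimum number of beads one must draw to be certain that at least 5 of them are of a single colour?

Put each drawn bead into a box by colour. The largest draw with every box below 5 takes min(count, 4) from each colour; colours with fewer than 4 contribute all they have.
Σ min(cᵢ, 4) = 4 + 1 + 4 + 1 + 3 + 1 = 14.
Draw number 14 + 1 = 15 must push one box to 5.

15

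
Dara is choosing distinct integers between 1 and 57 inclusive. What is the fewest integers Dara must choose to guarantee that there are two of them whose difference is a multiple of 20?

Integers whose pairwise differences are multiples of 20 are exactly those sharing a remainder mod 20. Pigeonhole: the 20 residue classes mod 20 are the pigeonholes.
With 20 integers one could put 1 in each residue class and have no class reach 2.
The 21st integer pushes some class to 2, so 20·1 + 1 = 21.

21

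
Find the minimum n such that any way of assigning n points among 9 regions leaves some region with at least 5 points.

37

With 36 points one could put exactly 4 in each of the 9 regions, and no region would reach 5.
By pigeonhole, one more point must land in a region that already has 4, giving it 5.
So 9 × 4 + 1 = 37 points are required.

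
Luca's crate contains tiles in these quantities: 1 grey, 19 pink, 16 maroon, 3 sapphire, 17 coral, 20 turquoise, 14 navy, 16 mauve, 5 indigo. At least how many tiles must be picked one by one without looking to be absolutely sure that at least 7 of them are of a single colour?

Pigeonhole: put each drawn tile into a box by colour. The largest draw with every box below 7 takes min(count, 6) from each colour; colours with fewer than 6 contribute all they have.
Σ min(cᵢ, 6) = 1 + 6 + 6 + 3 + 6 + 6 + 6 + 6 + 5 = 45.
Draw number 45 + 1 = 46 must push one box to 7.

46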